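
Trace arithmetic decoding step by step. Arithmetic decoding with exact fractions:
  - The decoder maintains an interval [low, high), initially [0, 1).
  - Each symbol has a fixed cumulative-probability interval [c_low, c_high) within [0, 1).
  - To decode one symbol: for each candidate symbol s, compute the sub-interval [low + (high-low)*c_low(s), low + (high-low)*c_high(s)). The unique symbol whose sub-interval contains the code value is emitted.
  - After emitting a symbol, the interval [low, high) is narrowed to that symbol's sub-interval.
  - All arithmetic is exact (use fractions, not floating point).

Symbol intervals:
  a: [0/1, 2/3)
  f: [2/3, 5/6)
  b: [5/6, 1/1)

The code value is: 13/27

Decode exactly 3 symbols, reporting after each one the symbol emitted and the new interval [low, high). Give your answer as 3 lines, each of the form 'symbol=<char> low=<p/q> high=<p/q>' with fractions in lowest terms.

Step 1: interval [0/1, 1/1), width = 1/1 - 0/1 = 1/1
  'a': [0/1 + 1/1*0/1, 0/1 + 1/1*2/3) = [0/1, 2/3) <- contains code 13/27
  'f': [0/1 + 1/1*2/3, 0/1 + 1/1*5/6) = [2/3, 5/6)
  'b': [0/1 + 1/1*5/6, 0/1 + 1/1*1/1) = [5/6, 1/1)
  emit 'a', narrow to [0/1, 2/3)
Step 2: interval [0/1, 2/3), width = 2/3 - 0/1 = 2/3
  'a': [0/1 + 2/3*0/1, 0/1 + 2/3*2/3) = [0/1, 4/9)
  'f': [0/1 + 2/3*2/3, 0/1 + 2/3*5/6) = [4/9, 5/9) <- contains code 13/27
  'b': [0/1 + 2/3*5/6, 0/1 + 2/3*1/1) = [5/9, 2/3)
  emit 'f', narrow to [4/9, 5/9)
Step 3: interval [4/9, 5/9), width = 5/9 - 4/9 = 1/9
  'a': [4/9 + 1/9*0/1, 4/9 + 1/9*2/3) = [4/9, 14/27) <- contains code 13/27
  'f': [4/9 + 1/9*2/3, 4/9 + 1/9*5/6) = [14/27, 29/54)
  'b': [4/9 + 1/9*5/6, 4/9 + 1/9*1/1) = [29/54, 5/9)
  emit 'a', narrow to [4/9, 14/27)

Answer: symbol=a low=0/1 high=2/3
symbol=f low=4/9 high=5/9
symbol=a low=4/9 high=14/27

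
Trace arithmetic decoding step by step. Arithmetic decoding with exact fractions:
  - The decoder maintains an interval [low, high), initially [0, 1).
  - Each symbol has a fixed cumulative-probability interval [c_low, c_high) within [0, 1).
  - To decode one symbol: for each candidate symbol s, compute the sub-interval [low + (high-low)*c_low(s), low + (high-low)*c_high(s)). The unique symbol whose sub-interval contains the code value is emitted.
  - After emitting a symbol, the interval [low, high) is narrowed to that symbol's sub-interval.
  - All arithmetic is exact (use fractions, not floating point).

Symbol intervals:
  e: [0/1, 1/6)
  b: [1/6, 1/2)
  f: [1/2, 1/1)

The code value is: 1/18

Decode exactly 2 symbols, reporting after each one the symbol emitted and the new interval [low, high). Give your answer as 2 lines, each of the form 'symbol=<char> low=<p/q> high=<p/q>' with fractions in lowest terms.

Step 1: interval [0/1, 1/1), width = 1/1 - 0/1 = 1/1
  'e': [0/1 + 1/1*0/1, 0/1 + 1/1*1/6) = [0/1, 1/6) <- contains code 1/18
  'b': [0/1 + 1/1*1/6, 0/1 + 1/1*1/2) = [1/6, 1/2)
  'f': [0/1 + 1/1*1/2, 0/1 + 1/1*1/1) = [1/2, 1/1)
  emit 'e', narrow to [0/1, 1/6)
Step 2: interval [0/1, 1/6), width = 1/6 - 0/1 = 1/6
  'e': [0/1 + 1/6*0/1, 0/1 + 1/6*1/6) = [0/1, 1/36)
  'b': [0/1 + 1/6*1/6, 0/1 + 1/6*1/2) = [1/36, 1/12) <- contains code 1/18
  'f': [0/1 + 1/6*1/2, 0/1 + 1/6*1/1) = [1/12, 1/6)
  emit 'b', narrow to [1/36, 1/12)

Answer: symbol=e low=0/1 high=1/6
symbol=b low=1/36 high=1/12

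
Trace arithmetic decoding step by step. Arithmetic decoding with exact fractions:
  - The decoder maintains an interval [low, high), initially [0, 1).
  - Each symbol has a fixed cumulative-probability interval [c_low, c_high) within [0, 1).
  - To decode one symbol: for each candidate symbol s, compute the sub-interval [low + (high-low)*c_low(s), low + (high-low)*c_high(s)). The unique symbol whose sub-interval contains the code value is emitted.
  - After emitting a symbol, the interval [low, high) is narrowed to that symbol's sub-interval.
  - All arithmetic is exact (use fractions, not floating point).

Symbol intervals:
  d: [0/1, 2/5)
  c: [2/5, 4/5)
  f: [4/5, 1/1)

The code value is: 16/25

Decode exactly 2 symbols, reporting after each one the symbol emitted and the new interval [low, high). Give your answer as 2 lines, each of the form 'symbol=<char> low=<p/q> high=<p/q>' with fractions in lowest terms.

Step 1: interval [0/1, 1/1), width = 1/1 - 0/1 = 1/1
  'd': [0/1 + 1/1*0/1, 0/1 + 1/1*2/5) = [0/1, 2/5)
  'c': [0/1 + 1/1*2/5, 0/1 + 1/1*4/5) = [2/5, 4/5) <- contains code 16/25
  'f': [0/1 + 1/1*4/5, 0/1 + 1/1*1/1) = [4/5, 1/1)
  emit 'c', narrow to [2/5, 4/5)
Step 2: interval [2/5, 4/5), width = 4/5 - 2/5 = 2/5
  'd': [2/5 + 2/5*0/1, 2/5 + 2/5*2/5) = [2/5, 14/25)
  'c': [2/5 + 2/5*2/5, 2/5 + 2/5*4/5) = [14/25, 18/25) <- contains code 16/25
  'f': [2/5 + 2/5*4/5, 2/5 + 2/5*1/1) = [18/25, 4/5)
  emit 'c', narrow to [14/25, 18/25)

Answer: symbol=c low=2/5 high=4/5
symbol=c low=14/25 high=18/25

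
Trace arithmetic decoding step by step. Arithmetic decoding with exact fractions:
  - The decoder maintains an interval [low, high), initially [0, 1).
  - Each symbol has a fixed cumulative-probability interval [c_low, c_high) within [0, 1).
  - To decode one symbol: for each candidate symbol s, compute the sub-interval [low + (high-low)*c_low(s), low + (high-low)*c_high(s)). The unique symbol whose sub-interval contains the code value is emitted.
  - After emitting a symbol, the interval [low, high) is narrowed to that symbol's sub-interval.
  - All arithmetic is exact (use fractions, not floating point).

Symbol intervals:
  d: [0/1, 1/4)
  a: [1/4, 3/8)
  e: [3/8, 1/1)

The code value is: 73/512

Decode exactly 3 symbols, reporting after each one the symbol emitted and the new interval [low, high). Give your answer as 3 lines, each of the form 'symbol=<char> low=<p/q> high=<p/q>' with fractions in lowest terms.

Answer: symbol=d low=0/1 high=1/4
symbol=e low=3/32 high=1/4
symbol=a low=17/128 high=39/256

Derivation:
Step 1: interval [0/1, 1/1), width = 1/1 - 0/1 = 1/1
  'd': [0/1 + 1/1*0/1, 0/1 + 1/1*1/4) = [0/1, 1/4) <- contains code 73/512
  'a': [0/1 + 1/1*1/4, 0/1 + 1/1*3/8) = [1/4, 3/8)
  'e': [0/1 + 1/1*3/8, 0/1 + 1/1*1/1) = [3/8, 1/1)
  emit 'd', narrow to [0/1, 1/4)
Step 2: interval [0/1, 1/4), width = 1/4 - 0/1 = 1/4
  'd': [0/1 + 1/4*0/1, 0/1 + 1/4*1/4) = [0/1, 1/16)
  'a': [0/1 + 1/4*1/4, 0/1 + 1/4*3/8) = [1/16, 3/32)
  'e': [0/1 + 1/4*3/8, 0/1 + 1/4*1/1) = [3/32, 1/4) <- contains code 73/512
  emit 'e', narrow to [3/32, 1/4)
Step 3: interval [3/32, 1/4), width = 1/4 - 3/32 = 5/32
  'd': [3/32 + 5/32*0/1, 3/32 + 5/32*1/4) = [3/32, 17/128)
  'a': [3/32 + 5/32*1/4, 3/32 + 5/32*3/8) = [17/128, 39/256) <- contains code 73/512
  'e': [3/32 + 5/32*3/8, 3/32 + 5/32*1/1) = [39/256, 1/4)
  emit 'a', narrow to [17/128, 39/256)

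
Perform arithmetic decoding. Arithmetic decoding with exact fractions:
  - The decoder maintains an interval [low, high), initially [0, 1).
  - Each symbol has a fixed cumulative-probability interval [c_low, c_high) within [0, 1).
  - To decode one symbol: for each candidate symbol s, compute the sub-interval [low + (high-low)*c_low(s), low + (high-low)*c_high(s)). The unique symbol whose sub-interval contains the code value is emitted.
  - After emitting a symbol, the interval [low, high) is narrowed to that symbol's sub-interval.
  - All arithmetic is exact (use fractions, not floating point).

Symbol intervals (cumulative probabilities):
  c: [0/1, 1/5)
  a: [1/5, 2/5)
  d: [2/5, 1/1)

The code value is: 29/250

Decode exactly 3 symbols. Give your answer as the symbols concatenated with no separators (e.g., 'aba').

Step 1: interval [0/1, 1/1), width = 1/1 - 0/1 = 1/1
  'c': [0/1 + 1/1*0/1, 0/1 + 1/1*1/5) = [0/1, 1/5) <- contains code 29/250
  'a': [0/1 + 1/1*1/5, 0/1 + 1/1*2/5) = [1/5, 2/5)
  'd': [0/1 + 1/1*2/5, 0/1 + 1/1*1/1) = [2/5, 1/1)
  emit 'c', narrow to [0/1, 1/5)
Step 2: interval [0/1, 1/5), width = 1/5 - 0/1 = 1/5
  'c': [0/1 + 1/5*0/1, 0/1 + 1/5*1/5) = [0/1, 1/25)
  'a': [0/1 + 1/5*1/5, 0/1 + 1/5*2/5) = [1/25, 2/25)
  'd': [0/1 + 1/5*2/5, 0/1 + 1/5*1/1) = [2/25, 1/5) <- contains code 29/250
  emit 'd', narrow to [2/25, 1/5)
Step 3: interval [2/25, 1/5), width = 1/5 - 2/25 = 3/25
  'c': [2/25 + 3/25*0/1, 2/25 + 3/25*1/5) = [2/25, 13/125)
  'a': [2/25 + 3/25*1/5, 2/25 + 3/25*2/5) = [13/125, 16/125) <- contains code 29/250
  'd': [2/25 + 3/25*2/5, 2/25 + 3/25*1/1) = [16/125, 1/5)
  emit 'a', narrow to [13/125, 16/125)

Answer: cda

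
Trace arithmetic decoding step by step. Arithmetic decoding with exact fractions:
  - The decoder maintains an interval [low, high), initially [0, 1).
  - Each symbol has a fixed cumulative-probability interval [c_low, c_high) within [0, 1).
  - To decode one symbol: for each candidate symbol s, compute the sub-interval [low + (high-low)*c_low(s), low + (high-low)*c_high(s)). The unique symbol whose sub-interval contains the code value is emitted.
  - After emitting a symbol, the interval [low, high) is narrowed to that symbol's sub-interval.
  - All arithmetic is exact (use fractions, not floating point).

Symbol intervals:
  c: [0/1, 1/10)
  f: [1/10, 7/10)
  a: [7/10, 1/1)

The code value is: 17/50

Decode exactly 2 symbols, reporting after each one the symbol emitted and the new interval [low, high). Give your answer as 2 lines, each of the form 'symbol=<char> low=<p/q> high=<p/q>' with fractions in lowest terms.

Step 1: interval [0/1, 1/1), width = 1/1 - 0/1 = 1/1
  'c': [0/1 + 1/1*0/1, 0/1 + 1/1*1/10) = [0/1, 1/10)
  'f': [0/1 + 1/1*1/10, 0/1 + 1/1*7/10) = [1/10, 7/10) <- contains code 17/50
  'a': [0/1 + 1/1*7/10, 0/1 + 1/1*1/1) = [7/10, 1/1)
  emit 'f', narrow to [1/10, 7/10)
Step 2: interval [1/10, 7/10), width = 7/10 - 1/10 = 3/5
  'c': [1/10 + 3/5*0/1, 1/10 + 3/5*1/10) = [1/10, 4/25)
  'f': [1/10 + 3/5*1/10, 1/10 + 3/5*7/10) = [4/25, 13/25) <- contains code 17/50
  'a': [1/10 + 3/5*7/10, 1/10 + 3/5*1/1) = [13/25, 7/10)
  emit 'f', narrow to [4/25, 13/25)

Answer: symbol=f low=1/10 high=7/10
symbol=f low=4/25 high=13/25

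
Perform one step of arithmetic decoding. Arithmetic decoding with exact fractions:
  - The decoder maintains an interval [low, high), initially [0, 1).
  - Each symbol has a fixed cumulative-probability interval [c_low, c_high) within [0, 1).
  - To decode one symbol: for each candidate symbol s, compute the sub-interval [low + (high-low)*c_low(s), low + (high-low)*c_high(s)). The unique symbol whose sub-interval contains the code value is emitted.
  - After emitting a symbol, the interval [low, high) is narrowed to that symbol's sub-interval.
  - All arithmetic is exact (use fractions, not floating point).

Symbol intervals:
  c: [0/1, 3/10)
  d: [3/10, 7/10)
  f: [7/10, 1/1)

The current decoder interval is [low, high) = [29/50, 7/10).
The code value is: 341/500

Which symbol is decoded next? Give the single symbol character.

Interval width = high − low = 7/10 − 29/50 = 3/25
Scaled code = (code − low) / width = (341/500 − 29/50) / 3/25 = 17/20
  c: [0/1, 3/10) 
  d: [3/10, 7/10) 
  f: [7/10, 1/1) ← scaled code falls here ✓

Answer: f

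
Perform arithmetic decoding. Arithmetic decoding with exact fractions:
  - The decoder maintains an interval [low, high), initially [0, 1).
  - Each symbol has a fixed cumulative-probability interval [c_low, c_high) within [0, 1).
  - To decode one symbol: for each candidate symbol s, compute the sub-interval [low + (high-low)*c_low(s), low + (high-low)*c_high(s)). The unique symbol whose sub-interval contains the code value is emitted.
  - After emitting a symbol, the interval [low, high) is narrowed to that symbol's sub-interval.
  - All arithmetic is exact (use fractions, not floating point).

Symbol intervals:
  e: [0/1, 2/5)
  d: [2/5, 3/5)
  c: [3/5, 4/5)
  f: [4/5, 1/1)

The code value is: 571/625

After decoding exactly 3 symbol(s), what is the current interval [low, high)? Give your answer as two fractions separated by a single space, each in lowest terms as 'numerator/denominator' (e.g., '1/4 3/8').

Step 1: interval [0/1, 1/1), width = 1/1 - 0/1 = 1/1
  'e': [0/1 + 1/1*0/1, 0/1 + 1/1*2/5) = [0/1, 2/5)
  'd': [0/1 + 1/1*2/5, 0/1 + 1/1*3/5) = [2/5, 3/5)
  'c': [0/1 + 1/1*3/5, 0/1 + 1/1*4/5) = [3/5, 4/5)
  'f': [0/1 + 1/1*4/5, 0/1 + 1/1*1/1) = [4/5, 1/1) <- contains code 571/625
  emit 'f', narrow to [4/5, 1/1)
Step 2: interval [4/5, 1/1), width = 1/1 - 4/5 = 1/5
  'e': [4/5 + 1/5*0/1, 4/5 + 1/5*2/5) = [4/5, 22/25)
  'd': [4/5 + 1/5*2/5, 4/5 + 1/5*3/5) = [22/25, 23/25) <- contains code 571/625
  'c': [4/5 + 1/5*3/5, 4/5 + 1/5*4/5) = [23/25, 24/25)
  'f': [4/5 + 1/5*4/5, 4/5 + 1/5*1/1) = [24/25, 1/1)
  emit 'd', narrow to [22/25, 23/25)
Step 3: interval [22/25, 23/25), width = 23/25 - 22/25 = 1/25
  'e': [22/25 + 1/25*0/1, 22/25 + 1/25*2/5) = [22/25, 112/125)
  'd': [22/25 + 1/25*2/5, 22/25 + 1/25*3/5) = [112/125, 113/125)
  'c': [22/25 + 1/25*3/5, 22/25 + 1/25*4/5) = [113/125, 114/125)
  'f': [22/25 + 1/25*4/5, 22/25 + 1/25*1/1) = [114/125, 23/25) <- contains code 571/625
  emit 'f', narrow to [114/125, 23/25)

Answer: 114/125 23/25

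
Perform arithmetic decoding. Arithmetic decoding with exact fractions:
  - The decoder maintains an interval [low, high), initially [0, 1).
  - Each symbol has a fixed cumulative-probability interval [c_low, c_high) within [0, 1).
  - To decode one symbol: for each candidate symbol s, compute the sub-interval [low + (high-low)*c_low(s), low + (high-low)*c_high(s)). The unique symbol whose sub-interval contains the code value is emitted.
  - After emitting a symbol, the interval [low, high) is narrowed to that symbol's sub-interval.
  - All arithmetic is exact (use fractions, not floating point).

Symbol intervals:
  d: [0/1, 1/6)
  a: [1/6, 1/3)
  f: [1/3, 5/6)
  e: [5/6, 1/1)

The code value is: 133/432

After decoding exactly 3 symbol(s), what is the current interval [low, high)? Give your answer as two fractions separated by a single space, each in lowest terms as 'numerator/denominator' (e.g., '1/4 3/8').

Step 1: interval [0/1, 1/1), width = 1/1 - 0/1 = 1/1
  'd': [0/1 + 1/1*0/1, 0/1 + 1/1*1/6) = [0/1, 1/6)
  'a': [0/1 + 1/1*1/6, 0/1 + 1/1*1/3) = [1/6, 1/3) <- contains code 133/432
  'f': [0/1 + 1/1*1/3, 0/1 + 1/1*5/6) = [1/3, 5/6)
  'e': [0/1 + 1/1*5/6, 0/1 + 1/1*1/1) = [5/6, 1/1)
  emit 'a', narrow to [1/6, 1/3)
Step 2: interval [1/6, 1/3), width = 1/3 - 1/6 = 1/6
  'd': [1/6 + 1/6*0/1, 1/6 + 1/6*1/6) = [1/6, 7/36)
  'a': [1/6 + 1/6*1/6, 1/6 + 1/6*1/3) = [7/36, 2/9)
  'f': [1/6 + 1/6*1/3, 1/6 + 1/6*5/6) = [2/9, 11/36)
  'e': [1/6 + 1/6*5/6, 1/6 + 1/6*1/1) = [11/36, 1/3) <- contains code 133/432
  emit 'e', narrow to [11/36, 1/3)
Step 3: interval [11/36, 1/3), width = 1/3 - 11/36 = 1/36
  'd': [11/36 + 1/36*0/1, 11/36 + 1/36*1/6) = [11/36, 67/216) <- contains code 133/432
  'a': [11/36 + 1/36*1/6, 11/36 + 1/36*1/3) = [67/216, 17/54)
  'f': [11/36 + 1/36*1/3, 11/36 + 1/36*5/6) = [17/54, 71/216)
  'e': [11/36 + 1/36*5/6, 11/36 + 1/36*1/1) = [71/216, 1/3)
  emit 'd', narrow to [11/36, 67/216)

Answer: 11/36 67/216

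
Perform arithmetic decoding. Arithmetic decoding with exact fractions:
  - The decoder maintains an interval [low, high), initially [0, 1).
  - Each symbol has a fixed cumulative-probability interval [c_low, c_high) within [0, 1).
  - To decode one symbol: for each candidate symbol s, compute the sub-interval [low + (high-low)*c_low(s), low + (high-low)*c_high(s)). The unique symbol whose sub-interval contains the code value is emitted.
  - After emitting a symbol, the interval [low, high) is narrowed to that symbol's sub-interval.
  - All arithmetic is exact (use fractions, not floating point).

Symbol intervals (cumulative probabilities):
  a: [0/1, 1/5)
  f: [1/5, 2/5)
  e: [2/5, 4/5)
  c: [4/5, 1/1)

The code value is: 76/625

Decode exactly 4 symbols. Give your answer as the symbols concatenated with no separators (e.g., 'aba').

Step 1: interval [0/1, 1/1), width = 1/1 - 0/1 = 1/1
  'a': [0/1 + 1/1*0/1, 0/1 + 1/1*1/5) = [0/1, 1/5) <- contains code 76/625
  'f': [0/1 + 1/1*1/5, 0/1 + 1/1*2/5) = [1/5, 2/5)
  'e': [0/1 + 1/1*2/5, 0/1 + 1/1*4/5) = [2/5, 4/5)
  'c': [0/1 + 1/1*4/5, 0/1 + 1/1*1/1) = [4/5, 1/1)
  emit 'a', narrow to [0/1, 1/5)
Step 2: interval [0/1, 1/5), width = 1/5 - 0/1 = 1/5
  'a': [0/1 + 1/5*0/1, 0/1 + 1/5*1/5) = [0/1, 1/25)
  'f': [0/1 + 1/5*1/5, 0/1 + 1/5*2/5) = [1/25, 2/25)
  'e': [0/1 + 1/5*2/5, 0/1 + 1/5*4/5) = [2/25, 4/25) <- contains code 76/625
  'c': [0/1 + 1/5*4/5, 0/1 + 1/5*1/1) = [4/25, 1/5)
  emit 'e', narrow to [2/25, 4/25)
Step 3: interval [2/25, 4/25), width = 4/25 - 2/25 = 2/25
  'a': [2/25 + 2/25*0/1, 2/25 + 2/25*1/5) = [2/25, 12/125)
  'f': [2/25 + 2/25*1/5, 2/25 + 2/25*2/5) = [12/125, 14/125)
  'e': [2/25 + 2/25*2/5, 2/25 + 2/25*4/5) = [14/125, 18/125) <- contains code 76/625
  'c': [2/25 + 2/25*4/5, 2/25 + 2/25*1/1) = [18/125, 4/25)
  emit 'e', narrow to [14/125, 18/125)
Step 4: interval [14/125, 18/125), width = 18/125 - 14/125 = 4/125
  'a': [14/125 + 4/125*0/1, 14/125 + 4/125*1/5) = [14/125, 74/625)
  'f': [14/125 + 4/125*1/5, 14/125 + 4/125*2/5) = [74/625, 78/625) <- contains code 76/625
  'e': [14/125 + 4/125*2/5, 14/125 + 4/125*4/5) = [78/625, 86/625)
  'c': [14/125 + 4/125*4/5, 14/125 + 4/125*1/1) = [86/625, 18/125)
  emit 'f', narrow to [74/625, 78/625)

Answer: aeef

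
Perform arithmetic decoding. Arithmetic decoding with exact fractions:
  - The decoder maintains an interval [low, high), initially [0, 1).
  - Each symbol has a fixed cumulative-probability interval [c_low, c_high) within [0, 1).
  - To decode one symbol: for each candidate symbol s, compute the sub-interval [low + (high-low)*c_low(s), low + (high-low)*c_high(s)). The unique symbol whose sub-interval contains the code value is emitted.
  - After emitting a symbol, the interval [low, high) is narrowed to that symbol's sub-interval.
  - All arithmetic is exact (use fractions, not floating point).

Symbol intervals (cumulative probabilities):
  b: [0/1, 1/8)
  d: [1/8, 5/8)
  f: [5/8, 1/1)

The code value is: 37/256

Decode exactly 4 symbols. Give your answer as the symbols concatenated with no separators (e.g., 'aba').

Answer: dbdd

Derivation:
Step 1: interval [0/1, 1/1), width = 1/1 - 0/1 = 1/1
  'b': [0/1 + 1/1*0/1, 0/1 + 1/1*1/8) = [0/1, 1/8)
  'd': [0/1 + 1/1*1/8, 0/1 + 1/1*5/8) = [1/8, 5/8) <- contains code 37/256
  'f': [0/1 + 1/1*5/8, 0/1 + 1/1*1/1) = [5/8, 1/1)
  emit 'd', narrow to [1/8, 5/8)
Step 2: interval [1/8, 5/8), width = 5/8 - 1/8 = 1/2
  'b': [1/8 + 1/2*0/1, 1/8 + 1/2*1/8) = [1/8, 3/16) <- contains code 37/256
  'd': [1/8 + 1/2*1/8, 1/8 + 1/2*5/8) = [3/16, 7/16)
  'f': [1/8 + 1/2*5/8, 1/8 + 1/2*1/1) = [7/16, 5/8)
  emit 'b', narrow to [1/8, 3/16)
Step 3: interval [1/8, 3/16), width = 3/16 - 1/8 = 1/16
  'b': [1/8 + 1/16*0/1, 1/8 + 1/16*1/8) = [1/8, 17/128)
  'd': [1/8 + 1/16*1/8, 1/8 + 1/16*5/8) = [17/128, 21/128) <- contains code 37/256
  'f': [1/8 + 1/16*5/8, 1/8 + 1/16*1/1) = [21/128, 3/16)
  emit 'd', narrow to [17/128, 21/128)
Step 4: interval [17/128, 21/128), width = 21/128 - 17/128 = 1/32
  'b': [17/128 + 1/32*0/1, 17/128 + 1/32*1/8) = [17/128, 35/256)
  'd': [17/128 + 1/32*1/8, 17/128 + 1/32*5/8) = [35/256, 39/256) <- contains code 37/256
  'f': [17/128 + 1/32*5/8, 17/128 + 1/32*1/1) = [39/256, 21/128)
  emit 'd', narrow to [35/256, 39/256)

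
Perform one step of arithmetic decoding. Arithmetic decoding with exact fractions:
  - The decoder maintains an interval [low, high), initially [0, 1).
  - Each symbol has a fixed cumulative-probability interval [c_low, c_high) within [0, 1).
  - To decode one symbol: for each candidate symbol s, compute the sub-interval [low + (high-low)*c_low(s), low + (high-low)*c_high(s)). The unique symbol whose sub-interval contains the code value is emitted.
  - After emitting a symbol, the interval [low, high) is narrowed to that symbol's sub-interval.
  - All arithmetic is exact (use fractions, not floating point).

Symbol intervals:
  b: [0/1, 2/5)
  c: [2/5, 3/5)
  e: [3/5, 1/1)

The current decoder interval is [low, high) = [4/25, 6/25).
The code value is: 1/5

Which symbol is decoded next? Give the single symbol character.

Interval width = high − low = 6/25 − 4/25 = 2/25
Scaled code = (code − low) / width = (1/5 − 4/25) / 2/25 = 1/2
  b: [0/1, 2/5) 
  c: [2/5, 3/5) ← scaled code falls here ✓
  e: [3/5, 1/1) 

Answer: c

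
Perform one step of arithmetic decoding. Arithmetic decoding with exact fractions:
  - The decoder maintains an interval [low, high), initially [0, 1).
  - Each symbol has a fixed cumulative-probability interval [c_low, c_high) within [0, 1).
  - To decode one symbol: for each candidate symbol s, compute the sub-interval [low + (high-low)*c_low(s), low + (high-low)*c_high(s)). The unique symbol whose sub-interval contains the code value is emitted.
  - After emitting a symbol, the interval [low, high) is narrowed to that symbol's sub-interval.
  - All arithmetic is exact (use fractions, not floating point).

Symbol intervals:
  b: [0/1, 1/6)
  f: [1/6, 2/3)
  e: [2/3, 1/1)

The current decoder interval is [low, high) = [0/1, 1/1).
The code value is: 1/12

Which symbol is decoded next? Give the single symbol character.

Interval width = high − low = 1/1 − 0/1 = 1/1
Scaled code = (code − low) / width = (1/12 − 0/1) / 1/1 = 1/12
  b: [0/1, 1/6) ← scaled code falls here ✓
  f: [1/6, 2/3) 
  e: [2/3, 1/1) 

Answer: b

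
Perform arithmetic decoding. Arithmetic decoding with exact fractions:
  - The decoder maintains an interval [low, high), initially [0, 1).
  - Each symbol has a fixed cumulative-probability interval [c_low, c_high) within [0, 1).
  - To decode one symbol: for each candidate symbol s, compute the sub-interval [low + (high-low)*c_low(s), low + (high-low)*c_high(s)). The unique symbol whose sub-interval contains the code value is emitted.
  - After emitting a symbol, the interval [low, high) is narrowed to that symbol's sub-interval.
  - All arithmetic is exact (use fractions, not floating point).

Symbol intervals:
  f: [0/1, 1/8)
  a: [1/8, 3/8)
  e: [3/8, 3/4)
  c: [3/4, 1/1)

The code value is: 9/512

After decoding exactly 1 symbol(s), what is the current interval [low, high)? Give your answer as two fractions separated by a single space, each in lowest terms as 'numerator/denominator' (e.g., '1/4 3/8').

Step 1: interval [0/1, 1/1), width = 1/1 - 0/1 = 1/1
  'f': [0/1 + 1/1*0/1, 0/1 + 1/1*1/8) = [0/1, 1/8) <- contains code 9/512
  'a': [0/1 + 1/1*1/8, 0/1 + 1/1*3/8) = [1/8, 3/8)
  'e': [0/1 + 1/1*3/8, 0/1 + 1/1*3/4) = [3/8, 3/4)
  'c': [0/1 + 1/1*3/4, 0/1 + 1/1*1/1) = [3/4, 1/1)
  emit 'f', narrow to [0/1, 1/8)

Answer: 0/1 1/8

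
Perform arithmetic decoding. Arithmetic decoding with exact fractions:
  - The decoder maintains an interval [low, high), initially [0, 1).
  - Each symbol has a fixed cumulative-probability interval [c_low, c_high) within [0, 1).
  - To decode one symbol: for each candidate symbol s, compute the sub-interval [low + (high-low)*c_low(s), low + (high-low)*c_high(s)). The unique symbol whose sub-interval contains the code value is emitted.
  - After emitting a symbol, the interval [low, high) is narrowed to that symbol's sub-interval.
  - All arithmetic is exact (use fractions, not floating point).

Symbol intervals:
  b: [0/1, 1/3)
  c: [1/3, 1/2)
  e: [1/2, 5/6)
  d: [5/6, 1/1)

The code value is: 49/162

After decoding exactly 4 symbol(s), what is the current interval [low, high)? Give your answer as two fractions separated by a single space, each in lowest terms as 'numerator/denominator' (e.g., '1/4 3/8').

Answer: 65/216 197/648

Derivation:
Step 1: interval [0/1, 1/1), width = 1/1 - 0/1 = 1/1
  'b': [0/1 + 1/1*0/1, 0/1 + 1/1*1/3) = [0/1, 1/3) <- contains code 49/162
  'c': [0/1 + 1/1*1/3, 0/1 + 1/1*1/2) = [1/3, 1/2)
  'e': [0/1 + 1/1*1/2, 0/1 + 1/1*5/6) = [1/2, 5/6)
  'd': [0/1 + 1/1*5/6, 0/1 + 1/1*1/1) = [5/6, 1/1)
  emit 'b', narrow to [0/1, 1/3)
Step 2: interval [0/1, 1/3), width = 1/3 - 0/1 = 1/3
  'b': [0/1 + 1/3*0/1, 0/1 + 1/3*1/3) = [0/1, 1/9)
  'c': [0/1 + 1/3*1/3, 0/1 + 1/3*1/2) = [1/9, 1/6)
  'e': [0/1 + 1/3*1/2, 0/1 + 1/3*5/6) = [1/6, 5/18)
  'd': [0/1 + 1/3*5/6, 0/1 + 1/3*1/1) = [5/18, 1/3) <- contains code 49/162
  emit 'd', narrow to [5/18, 1/3)
Step 3: interval [5/18, 1/3), width = 1/3 - 5/18 = 1/18
  'b': [5/18 + 1/18*0/1, 5/18 + 1/18*1/3) = [5/18, 8/27)
  'c': [5/18 + 1/18*1/3, 5/18 + 1/18*1/2) = [8/27, 11/36) <- contains code 49/162
  'e': [5/18 + 1/18*1/2, 5/18 + 1/18*5/6) = [11/36, 35/108)
  'd': [5/18 + 1/18*5/6, 5/18 + 1/18*1/1) = [35/108, 1/3)
  emit 'c', narrow to [8/27, 11/36)
Step 4: interval [8/27, 11/36), width = 11/36 - 8/27 = 1/108
  'b': [8/27 + 1/108*0/1, 8/27 + 1/108*1/3) = [8/27, 97/324)
  'c': [8/27 + 1/108*1/3, 8/27 + 1/108*1/2) = [97/324, 65/216)
  'e': [8/27 + 1/108*1/2, 8/27 + 1/108*5/6) = [65/216, 197/648) <- contains code 49/162
  'd': [8/27 + 1/108*5/6, 8/27 + 1/108*1/1) = [197/648, 11/36)
  emit 'e', narrow to [65/216, 197/648)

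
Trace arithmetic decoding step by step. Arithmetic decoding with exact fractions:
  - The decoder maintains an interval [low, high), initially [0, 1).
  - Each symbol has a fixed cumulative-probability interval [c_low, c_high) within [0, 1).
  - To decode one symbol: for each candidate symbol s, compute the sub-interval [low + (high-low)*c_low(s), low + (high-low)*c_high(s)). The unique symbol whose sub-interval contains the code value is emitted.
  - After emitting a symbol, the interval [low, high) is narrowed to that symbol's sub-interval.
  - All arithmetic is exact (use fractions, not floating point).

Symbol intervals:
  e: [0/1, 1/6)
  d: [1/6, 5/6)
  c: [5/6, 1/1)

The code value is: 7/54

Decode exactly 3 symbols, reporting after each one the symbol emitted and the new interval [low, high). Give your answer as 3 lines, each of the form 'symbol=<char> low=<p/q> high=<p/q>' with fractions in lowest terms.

Answer: symbol=e low=0/1 high=1/6
symbol=d low=1/36 high=5/36
symbol=c low=13/108 high=5/36

Derivation:
Step 1: interval [0/1, 1/1), width = 1/1 - 0/1 = 1/1
  'e': [0/1 + 1/1*0/1, 0/1 + 1/1*1/6) = [0/1, 1/6) <- contains code 7/54
  'd': [0/1 + 1/1*1/6, 0/1 + 1/1*5/6) = [1/6, 5/6)
  'c': [0/1 + 1/1*5/6, 0/1 + 1/1*1/1) = [5/6, 1/1)
  emit 'e', narrow to [0/1, 1/6)
Step 2: interval [0/1, 1/6), width = 1/6 - 0/1 = 1/6
  'e': [0/1 + 1/6*0/1, 0/1 + 1/6*1/6) = [0/1, 1/36)
  'd': [0/1 + 1/6*1/6, 0/1 + 1/6*5/6) = [1/36, 5/36) <- contains code 7/54
  'c': [0/1 + 1/6*5/6, 0/1 + 1/6*1/1) = [5/36, 1/6)
  emit 'd', narrow to [1/36, 5/36)
Step 3: interval [1/36, 5/36), width = 5/36 - 1/36 = 1/9
  'e': [1/36 + 1/9*0/1, 1/36 + 1/9*1/6) = [1/36, 5/108)
  'd': [1/36 + 1/9*1/6, 1/36 + 1/9*5/6) = [5/108, 13/108)
  'c': [1/36 + 1/9*5/6, 1/36 + 1/9*1/1) = [13/108, 5/36) <- contains code 7/54
  emit 'c', narrow to [13/108, 5/36)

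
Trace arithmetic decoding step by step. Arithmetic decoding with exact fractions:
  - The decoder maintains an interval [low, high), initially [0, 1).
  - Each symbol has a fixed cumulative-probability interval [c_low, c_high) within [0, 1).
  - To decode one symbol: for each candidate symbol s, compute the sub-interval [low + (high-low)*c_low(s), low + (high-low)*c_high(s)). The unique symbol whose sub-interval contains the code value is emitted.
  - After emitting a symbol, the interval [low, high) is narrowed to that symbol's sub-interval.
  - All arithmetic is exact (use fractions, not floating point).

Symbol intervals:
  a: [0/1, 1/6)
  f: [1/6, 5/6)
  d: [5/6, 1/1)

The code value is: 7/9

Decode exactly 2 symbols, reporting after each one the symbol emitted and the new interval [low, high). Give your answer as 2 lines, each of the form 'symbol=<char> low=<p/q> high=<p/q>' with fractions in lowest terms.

Step 1: interval [0/1, 1/1), width = 1/1 - 0/1 = 1/1
  'a': [0/1 + 1/1*0/1, 0/1 + 1/1*1/6) = [0/1, 1/6)
  'f': [0/1 + 1/1*1/6, 0/1 + 1/1*5/6) = [1/6, 5/6) <- contains code 7/9
  'd': [0/1 + 1/1*5/6, 0/1 + 1/1*1/1) = [5/6, 1/1)
  emit 'f', narrow to [1/6, 5/6)
Step 2: interval [1/6, 5/6), width = 5/6 - 1/6 = 2/3
  'a': [1/6 + 2/3*0/1, 1/6 + 2/3*1/6) = [1/6, 5/18)
  'f': [1/6 + 2/3*1/6, 1/6 + 2/3*5/6) = [5/18, 13/18)
  'd': [1/6 + 2/3*5/6, 1/6 + 2/3*1/1) = [13/18, 5/6) <- contains code 7/9
  emit 'd', narrow to [13/18, 5/6)

Answer: symbol=f low=1/6 high=5/6
symbol=d low=13/18 high=5/6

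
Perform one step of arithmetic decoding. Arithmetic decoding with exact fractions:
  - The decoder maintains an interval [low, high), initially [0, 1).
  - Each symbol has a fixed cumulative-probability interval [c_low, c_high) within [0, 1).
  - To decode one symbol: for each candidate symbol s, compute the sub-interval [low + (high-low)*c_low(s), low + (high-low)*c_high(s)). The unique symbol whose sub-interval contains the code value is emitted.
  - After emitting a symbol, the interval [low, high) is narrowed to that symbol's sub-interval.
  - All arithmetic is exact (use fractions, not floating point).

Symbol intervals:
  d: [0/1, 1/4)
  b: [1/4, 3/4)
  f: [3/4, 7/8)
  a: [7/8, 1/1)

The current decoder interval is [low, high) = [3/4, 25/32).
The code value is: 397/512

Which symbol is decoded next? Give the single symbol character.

Answer: f

Derivation:
Interval width = high − low = 25/32 − 3/4 = 1/32
Scaled code = (code − low) / width = (397/512 − 3/4) / 1/32 = 13/16
  d: [0/1, 1/4) 
  b: [1/4, 3/4) 
  f: [3/4, 7/8) ← scaled code falls here ✓
  a: [7/8, 1/1) 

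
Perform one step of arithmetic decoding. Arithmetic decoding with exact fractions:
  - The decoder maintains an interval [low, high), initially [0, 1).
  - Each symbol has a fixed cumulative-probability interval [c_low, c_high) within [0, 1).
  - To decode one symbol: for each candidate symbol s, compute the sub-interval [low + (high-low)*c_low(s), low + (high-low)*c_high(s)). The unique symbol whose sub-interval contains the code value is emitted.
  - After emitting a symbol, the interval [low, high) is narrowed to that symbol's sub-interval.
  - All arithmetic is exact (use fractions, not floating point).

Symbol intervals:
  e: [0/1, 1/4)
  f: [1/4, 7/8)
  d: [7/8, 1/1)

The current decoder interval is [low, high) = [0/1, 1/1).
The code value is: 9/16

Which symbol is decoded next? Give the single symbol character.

Interval width = high − low = 1/1 − 0/1 = 1/1
Scaled code = (code − low) / width = (9/16 − 0/1) / 1/1 = 9/16
  e: [0/1, 1/4) 
  f: [1/4, 7/8) ← scaled code falls here ✓
  d: [7/8, 1/1) 

Answer: f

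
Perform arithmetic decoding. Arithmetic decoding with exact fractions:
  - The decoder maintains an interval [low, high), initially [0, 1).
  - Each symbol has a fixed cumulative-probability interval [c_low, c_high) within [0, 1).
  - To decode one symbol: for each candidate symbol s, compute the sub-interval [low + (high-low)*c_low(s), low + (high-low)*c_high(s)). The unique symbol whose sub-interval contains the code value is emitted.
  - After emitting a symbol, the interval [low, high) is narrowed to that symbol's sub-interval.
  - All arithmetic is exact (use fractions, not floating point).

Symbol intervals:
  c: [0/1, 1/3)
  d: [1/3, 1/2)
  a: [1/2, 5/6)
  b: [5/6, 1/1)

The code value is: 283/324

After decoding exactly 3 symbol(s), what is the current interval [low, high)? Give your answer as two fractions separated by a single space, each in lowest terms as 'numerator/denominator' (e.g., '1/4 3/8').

Step 1: interval [0/1, 1/1), width = 1/1 - 0/1 = 1/1
  'c': [0/1 + 1/1*0/1, 0/1 + 1/1*1/3) = [0/1, 1/3)
  'd': [0/1 + 1/1*1/3, 0/1 + 1/1*1/2) = [1/3, 1/2)
  'a': [0/1 + 1/1*1/2, 0/1 + 1/1*5/6) = [1/2, 5/6)
  'b': [0/1 + 1/1*5/6, 0/1 + 1/1*1/1) = [5/6, 1/1) <- contains code 283/324
  emit 'b', narrow to [5/6, 1/1)
Step 2: interval [5/6, 1/1), width = 1/1 - 5/6 = 1/6
  'c': [5/6 + 1/6*0/1, 5/6 + 1/6*1/3) = [5/6, 8/9) <- contains code 283/324
  'd': [5/6 + 1/6*1/3, 5/6 + 1/6*1/2) = [8/9, 11/12)
  'a': [5/6 + 1/6*1/2, 5/6 + 1/6*5/6) = [11/12, 35/36)
  'b': [5/6 + 1/6*5/6, 5/6 + 1/6*1/1) = [35/36, 1/1)
  emit 'c', narrow to [5/6, 8/9)
Step 3: interval [5/6, 8/9), width = 8/9 - 5/6 = 1/18
  'c': [5/6 + 1/18*0/1, 5/6 + 1/18*1/3) = [5/6, 23/27)
  'd': [5/6 + 1/18*1/3, 5/6 + 1/18*1/2) = [23/27, 31/36)
  'a': [5/6 + 1/18*1/2, 5/6 + 1/18*5/6) = [31/36, 95/108) <- contains code 283/324
  'b': [5/6 + 1/18*5/6, 5/6 + 1/18*1/1) = [95/108, 8/9)
  emit 'a', narrow to [31/36, 95/108)

Answer: 31/36 95/108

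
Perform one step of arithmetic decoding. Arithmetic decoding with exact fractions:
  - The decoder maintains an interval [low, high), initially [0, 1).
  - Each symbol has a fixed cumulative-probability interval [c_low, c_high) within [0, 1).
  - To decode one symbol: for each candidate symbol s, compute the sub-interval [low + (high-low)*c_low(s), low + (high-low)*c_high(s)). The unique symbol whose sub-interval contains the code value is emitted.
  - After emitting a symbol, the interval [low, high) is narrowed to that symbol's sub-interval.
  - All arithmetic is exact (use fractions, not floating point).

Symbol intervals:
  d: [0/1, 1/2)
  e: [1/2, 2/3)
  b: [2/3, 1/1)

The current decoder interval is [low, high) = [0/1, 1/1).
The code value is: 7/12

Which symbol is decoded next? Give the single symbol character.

Answer: e

Derivation:
Interval width = high − low = 1/1 − 0/1 = 1/1
Scaled code = (code − low) / width = (7/12 − 0/1) / 1/1 = 7/12
  d: [0/1, 1/2) 
  e: [1/2, 2/3) ← scaled code falls here ✓
  b: [2/3, 1/1) 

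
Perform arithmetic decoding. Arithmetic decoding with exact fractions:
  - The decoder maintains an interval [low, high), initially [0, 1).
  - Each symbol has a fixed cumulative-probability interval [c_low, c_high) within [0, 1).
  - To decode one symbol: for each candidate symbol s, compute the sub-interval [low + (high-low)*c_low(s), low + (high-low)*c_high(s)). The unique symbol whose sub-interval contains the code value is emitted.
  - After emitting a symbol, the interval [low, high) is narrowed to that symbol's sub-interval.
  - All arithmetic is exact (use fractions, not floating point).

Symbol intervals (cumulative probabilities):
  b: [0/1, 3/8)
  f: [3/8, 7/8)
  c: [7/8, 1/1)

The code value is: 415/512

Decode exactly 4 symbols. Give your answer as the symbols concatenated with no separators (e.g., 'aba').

Step 1: interval [0/1, 1/1), width = 1/1 - 0/1 = 1/1
  'b': [0/1 + 1/1*0/1, 0/1 + 1/1*3/8) = [0/1, 3/8)
  'f': [0/1 + 1/1*3/8, 0/1 + 1/1*7/8) = [3/8, 7/8) <- contains code 415/512
  'c': [0/1 + 1/1*7/8, 0/1 + 1/1*1/1) = [7/8, 1/1)
  emit 'f', narrow to [3/8, 7/8)
Step 2: interval [3/8, 7/8), width = 7/8 - 3/8 = 1/2
  'b': [3/8 + 1/2*0/1, 3/8 + 1/2*3/8) = [3/8, 9/16)
  'f': [3/8 + 1/2*3/8, 3/8 + 1/2*7/8) = [9/16, 13/16) <- contains code 415/512
  'c': [3/8 + 1/2*7/8, 3/8 + 1/2*1/1) = [13/16, 7/8)
  emit 'f', narrow to [9/16, 13/16)
Step 3: interval [9/16, 13/16), width = 13/16 - 9/16 = 1/4
  'b': [9/16 + 1/4*0/1, 9/16 + 1/4*3/8) = [9/16, 21/32)
  'f': [9/16 + 1/4*3/8, 9/16 + 1/4*7/8) = [21/32, 25/32)
  'c': [9/16 + 1/4*7/8, 9/16 + 1/4*1/1) = [25/32, 13/16) <- contains code 415/512
  emit 'c', narrow to [25/32, 13/16)
Step 4: interval [25/32, 13/16), width = 13/16 - 25/32 = 1/32
  'b': [25/32 + 1/32*0/1, 25/32 + 1/32*3/8) = [25/32, 203/256)
  'f': [25/32 + 1/32*3/8, 25/32 + 1/32*7/8) = [203/256, 207/256)
  'c': [25/32 + 1/32*7/8, 25/32 + 1/32*1/1) = [207/256, 13/16) <- contains code 415/512
  emit 'c', narrow to [207/256, 13/16)

Answer: ffcc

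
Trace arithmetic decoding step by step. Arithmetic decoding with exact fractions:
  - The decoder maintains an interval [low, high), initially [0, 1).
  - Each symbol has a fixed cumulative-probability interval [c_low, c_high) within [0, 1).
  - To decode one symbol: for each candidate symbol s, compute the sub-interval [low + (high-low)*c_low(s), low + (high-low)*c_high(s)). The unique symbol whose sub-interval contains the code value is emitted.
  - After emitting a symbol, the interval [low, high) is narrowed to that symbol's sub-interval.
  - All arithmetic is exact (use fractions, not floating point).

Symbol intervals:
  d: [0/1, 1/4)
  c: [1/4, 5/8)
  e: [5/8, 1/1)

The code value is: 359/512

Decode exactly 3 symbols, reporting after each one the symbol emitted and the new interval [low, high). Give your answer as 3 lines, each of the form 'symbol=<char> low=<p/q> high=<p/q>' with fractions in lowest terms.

Answer: symbol=e low=5/8 high=1/1
symbol=d low=5/8 high=23/32
symbol=e low=175/256 high=23/32

Derivation:
Step 1: interval [0/1, 1/1), width = 1/1 - 0/1 = 1/1
  'd': [0/1 + 1/1*0/1, 0/1 + 1/1*1/4) = [0/1, 1/4)
  'c': [0/1 + 1/1*1/4, 0/1 + 1/1*5/8) = [1/4, 5/8)
  'e': [0/1 + 1/1*5/8, 0/1 + 1/1*1/1) = [5/8, 1/1) <- contains code 359/512
  emit 'e', narrow to [5/8, 1/1)
Step 2: interval [5/8, 1/1), width = 1/1 - 5/8 = 3/8
  'd': [5/8 + 3/8*0/1, 5/8 + 3/8*1/4) = [5/8, 23/32) <- contains code 359/512
  'c': [5/8 + 3/8*1/4, 5/8 + 3/8*5/8) = [23/32, 55/64)
  'e': [5/8 + 3/8*5/8, 5/8 + 3/8*1/1) = [55/64, 1/1)
  emit 'd', narrow to [5/8, 23/32)
Step 3: interval [5/8, 23/32), width = 23/32 - 5/8 = 3/32
  'd': [5/8 + 3/32*0/1, 5/8 + 3/32*1/4) = [5/8, 83/128)
  'c': [5/8 + 3/32*1/4, 5/8 + 3/32*5/8) = [83/128, 175/256)
  'e': [5/8 + 3/32*5/8, 5/8 + 3/32*1/1) = [175/256, 23/32) <- contains code 359/512
  emit 'e', narrow to [175/256, 23/32)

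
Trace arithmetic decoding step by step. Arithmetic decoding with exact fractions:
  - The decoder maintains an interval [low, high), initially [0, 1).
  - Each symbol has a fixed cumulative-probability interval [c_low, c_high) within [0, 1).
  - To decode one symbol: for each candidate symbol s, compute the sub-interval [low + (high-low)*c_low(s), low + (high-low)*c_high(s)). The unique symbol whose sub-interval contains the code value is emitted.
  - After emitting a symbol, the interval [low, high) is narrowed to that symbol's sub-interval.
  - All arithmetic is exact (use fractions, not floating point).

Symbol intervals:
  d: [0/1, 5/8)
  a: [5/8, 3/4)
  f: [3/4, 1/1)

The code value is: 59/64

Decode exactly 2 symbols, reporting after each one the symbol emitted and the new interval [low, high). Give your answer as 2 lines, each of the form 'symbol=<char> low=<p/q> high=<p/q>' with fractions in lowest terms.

Answer: symbol=f low=3/4 high=1/1
symbol=a low=29/32 high=15/16

Derivation:
Step 1: interval [0/1, 1/1), width = 1/1 - 0/1 = 1/1
  'd': [0/1 + 1/1*0/1, 0/1 + 1/1*5/8) = [0/1, 5/8)
  'a': [0/1 + 1/1*5/8, 0/1 + 1/1*3/4) = [5/8, 3/4)
  'f': [0/1 + 1/1*3/4, 0/1 + 1/1*1/1) = [3/4, 1/1) <- contains code 59/64
  emit 'f', narrow to [3/4, 1/1)
Step 2: interval [3/4, 1/1), width = 1/1 - 3/4 = 1/4
  'd': [3/4 + 1/4*0/1, 3/4 + 1/4*5/8) = [3/4, 29/32)
  'a': [3/4 + 1/4*5/8, 3/4 + 1/4*3/4) = [29/32, 15/16) <- contains code 59/64
  'f': [3/4 + 1/4*3/4, 3/4 + 1/4*1/1) = [15/16, 1/1)
  emit 'a', narrow to [29/32, 15/16)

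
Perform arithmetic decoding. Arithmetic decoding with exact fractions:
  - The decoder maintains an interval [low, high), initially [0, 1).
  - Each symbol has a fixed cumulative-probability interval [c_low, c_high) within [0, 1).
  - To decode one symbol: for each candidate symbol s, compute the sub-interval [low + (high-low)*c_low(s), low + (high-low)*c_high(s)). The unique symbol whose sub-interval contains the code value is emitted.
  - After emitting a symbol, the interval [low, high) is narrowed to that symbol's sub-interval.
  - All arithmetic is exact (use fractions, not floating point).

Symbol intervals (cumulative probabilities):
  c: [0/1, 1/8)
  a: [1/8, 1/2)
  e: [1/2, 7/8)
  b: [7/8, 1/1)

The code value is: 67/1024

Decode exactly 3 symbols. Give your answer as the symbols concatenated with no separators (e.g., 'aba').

Step 1: interval [0/1, 1/1), width = 1/1 - 0/1 = 1/1
  'c': [0/1 + 1/1*0/1, 0/1 + 1/1*1/8) = [0/1, 1/8) <- contains code 67/1024
  'a': [0/1 + 1/1*1/8, 0/1 + 1/1*1/2) = [1/8, 1/2)
  'e': [0/1 + 1/1*1/2, 0/1 + 1/1*7/8) = [1/2, 7/8)
  'b': [0/1 + 1/1*7/8, 0/1 + 1/1*1/1) = [7/8, 1/1)
  emit 'c', narrow to [0/1, 1/8)
Step 2: interval [0/1, 1/8), width = 1/8 - 0/1 = 1/8
  'c': [0/1 + 1/8*0/1, 0/1 + 1/8*1/8) = [0/1, 1/64)
  'a': [0/1 + 1/8*1/8, 0/1 + 1/8*1/2) = [1/64, 1/16)
  'e': [0/1 + 1/8*1/2, 0/1 + 1/8*7/8) = [1/16, 7/64) <- contains code 67/1024
  'b': [0/1 + 1/8*7/8, 0/1 + 1/8*1/1) = [7/64, 1/8)
  emit 'e', narrow to [1/16, 7/64)
Step 3: interval [1/16, 7/64), width = 7/64 - 1/16 = 3/64
  'c': [1/16 + 3/64*0/1, 1/16 + 3/64*1/8) = [1/16, 35/512) <- contains code 67/1024
  'a': [1/16 + 3/64*1/8, 1/16 + 3/64*1/2) = [35/512, 11/128)
  'e': [1/16 + 3/64*1/2, 1/16 + 3/64*7/8) = [11/128, 53/512)
  'b': [1/16 + 3/64*7/8, 1/16 + 3/64*1/1) = [53/512, 7/64)
  emit 'c', narrow to [1/16, 35/512)

Answer: cec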